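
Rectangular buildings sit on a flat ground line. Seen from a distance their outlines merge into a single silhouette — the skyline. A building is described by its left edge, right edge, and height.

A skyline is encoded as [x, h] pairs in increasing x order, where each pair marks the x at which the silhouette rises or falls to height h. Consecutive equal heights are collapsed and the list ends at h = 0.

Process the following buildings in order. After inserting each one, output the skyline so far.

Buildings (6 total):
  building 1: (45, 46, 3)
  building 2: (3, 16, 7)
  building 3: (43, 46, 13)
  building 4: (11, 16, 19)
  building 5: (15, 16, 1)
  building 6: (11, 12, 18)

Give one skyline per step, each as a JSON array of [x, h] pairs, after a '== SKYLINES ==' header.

== SKYLINES ==
[[45,3],[46,0]]
[[3,7],[16,0],[45,3],[46,0]]
[[3,7],[16,0],[43,13],[46,0]]
[[3,7],[11,19],[16,0],[43,13],[46,0]]
[[3,7],[11,19],[16,0],[43,13],[46,0]]
[[3,7],[11,19],[16,0],[43,13],[46,0]]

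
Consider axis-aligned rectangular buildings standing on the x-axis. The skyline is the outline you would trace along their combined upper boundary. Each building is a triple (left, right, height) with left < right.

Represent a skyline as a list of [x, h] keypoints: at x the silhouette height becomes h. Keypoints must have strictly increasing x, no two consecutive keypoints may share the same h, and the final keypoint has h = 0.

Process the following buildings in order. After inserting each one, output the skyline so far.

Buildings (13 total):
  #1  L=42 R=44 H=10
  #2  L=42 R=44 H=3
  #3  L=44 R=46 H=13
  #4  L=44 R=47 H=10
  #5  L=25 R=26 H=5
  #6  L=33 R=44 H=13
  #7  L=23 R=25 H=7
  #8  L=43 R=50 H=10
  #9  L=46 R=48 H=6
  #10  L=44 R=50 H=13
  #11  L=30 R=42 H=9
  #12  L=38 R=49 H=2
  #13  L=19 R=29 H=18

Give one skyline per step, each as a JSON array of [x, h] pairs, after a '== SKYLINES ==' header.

== SKYLINES ==
[[42,10],[44,0]]
[[42,10],[44,0]]
[[42,10],[44,13],[46,0]]
[[42,10],[44,13],[46,10],[47,0]]
[[25,5],[26,0],[42,10],[44,13],[46,10],[47,0]]
[[25,5],[26,0],[33,13],[46,10],[47,0]]
[[23,7],[25,5],[26,0],[33,13],[46,10],[47,0]]
[[23,7],[25,5],[26,0],[33,13],[46,10],[50,0]]
[[23,7],[25,5],[26,0],[33,13],[46,10],[50,0]]
[[23,7],[25,5],[26,0],[33,13],[50,0]]
[[23,7],[25,5],[26,0],[30,9],[33,13],[50,0]]
[[23,7],[25,5],[26,0],[30,9],[33,13],[50,0]]
[[19,18],[29,0],[30,9],[33,13],[50,0]]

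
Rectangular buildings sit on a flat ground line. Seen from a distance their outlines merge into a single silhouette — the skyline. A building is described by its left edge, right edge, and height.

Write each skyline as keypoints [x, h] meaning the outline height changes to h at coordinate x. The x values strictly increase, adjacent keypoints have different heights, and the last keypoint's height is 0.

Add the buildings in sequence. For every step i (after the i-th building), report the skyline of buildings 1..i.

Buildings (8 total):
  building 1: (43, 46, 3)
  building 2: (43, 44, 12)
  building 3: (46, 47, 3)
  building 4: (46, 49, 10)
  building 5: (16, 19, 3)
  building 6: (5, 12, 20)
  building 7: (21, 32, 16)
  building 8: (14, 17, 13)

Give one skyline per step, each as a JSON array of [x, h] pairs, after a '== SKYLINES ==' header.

== SKYLINES ==
[[43,3],[46,0]]
[[43,12],[44,3],[46,0]]
[[43,12],[44,3],[47,0]]
[[43,12],[44,3],[46,10],[49,0]]
[[16,3],[19,0],[43,12],[44,3],[46,10],[49,0]]
[[5,20],[12,0],[16,3],[19,0],[43,12],[44,3],[46,10],[49,0]]
[[5,20],[12,0],[16,3],[19,0],[21,16],[32,0],[43,12],[44,3],[46,10],[49,0]]
[[5,20],[12,0],[14,13],[17,3],[19,0],[21,16],[32,0],[43,12],[44,3],[46,10],[49,0]]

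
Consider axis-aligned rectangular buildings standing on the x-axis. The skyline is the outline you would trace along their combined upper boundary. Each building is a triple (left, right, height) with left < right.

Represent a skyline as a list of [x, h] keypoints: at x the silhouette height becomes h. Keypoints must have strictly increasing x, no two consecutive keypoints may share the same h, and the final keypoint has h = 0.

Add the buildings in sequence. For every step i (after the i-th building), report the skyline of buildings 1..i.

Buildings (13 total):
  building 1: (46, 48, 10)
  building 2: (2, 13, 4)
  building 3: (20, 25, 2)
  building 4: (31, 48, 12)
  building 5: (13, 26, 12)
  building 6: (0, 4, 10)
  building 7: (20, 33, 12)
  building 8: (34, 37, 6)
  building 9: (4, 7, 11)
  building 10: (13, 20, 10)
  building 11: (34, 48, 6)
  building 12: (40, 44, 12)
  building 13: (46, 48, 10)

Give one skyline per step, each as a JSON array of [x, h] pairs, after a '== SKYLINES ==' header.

== SKYLINES ==
[[46,10],[48,0]]
[[2,4],[13,0],[46,10],[48,0]]
[[2,4],[13,0],[20,2],[25,0],[46,10],[48,0]]
[[2,4],[13,0],[20,2],[25,0],[31,12],[48,0]]
[[2,4],[13,12],[26,0],[31,12],[48,0]]
[[0,10],[4,4],[13,12],[26,0],[31,12],[48,0]]
[[0,10],[4,4],[13,12],[48,0]]
[[0,10],[4,4],[13,12],[48,0]]
[[0,10],[4,11],[7,4],[13,12],[48,0]]
[[0,10],[4,11],[7,4],[13,12],[48,0]]
[[0,10],[4,11],[7,4],[13,12],[48,0]]
[[0,10],[4,11],[7,4],[13,12],[48,0]]
[[0,10],[4,11],[7,4],[13,12],[48,0]]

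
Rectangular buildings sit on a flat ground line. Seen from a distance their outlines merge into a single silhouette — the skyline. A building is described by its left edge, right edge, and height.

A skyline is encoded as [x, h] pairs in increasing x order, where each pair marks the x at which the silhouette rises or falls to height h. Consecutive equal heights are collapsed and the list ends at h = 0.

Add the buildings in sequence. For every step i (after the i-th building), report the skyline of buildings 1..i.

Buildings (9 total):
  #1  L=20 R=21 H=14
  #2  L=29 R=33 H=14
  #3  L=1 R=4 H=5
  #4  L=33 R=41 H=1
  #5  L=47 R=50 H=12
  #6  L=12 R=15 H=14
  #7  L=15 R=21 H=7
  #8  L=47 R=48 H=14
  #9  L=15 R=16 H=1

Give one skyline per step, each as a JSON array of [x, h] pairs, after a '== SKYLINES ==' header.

== SKYLINES ==
[[20,14],[21,0]]
[[20,14],[21,0],[29,14],[33,0]]
[[1,5],[4,0],[20,14],[21,0],[29,14],[33,0]]
[[1,5],[4,0],[20,14],[21,0],[29,14],[33,1],[41,0]]
[[1,5],[4,0],[20,14],[21,0],[29,14],[33,1],[41,0],[47,12],[50,0]]
[[1,5],[4,0],[12,14],[15,0],[20,14],[21,0],[29,14],[33,1],[41,0],[47,12],[50,0]]
[[1,5],[4,0],[12,14],[15,7],[20,14],[21,0],[29,14],[33,1],[41,0],[47,12],[50,0]]
[[1,5],[4,0],[12,14],[15,7],[20,14],[21,0],[29,14],[33,1],[41,0],[47,14],[48,12],[50,0]]
[[1,5],[4,0],[12,14],[15,7],[20,14],[21,0],[29,14],[33,1],[41,0],[47,14],[48,12],[50,0]]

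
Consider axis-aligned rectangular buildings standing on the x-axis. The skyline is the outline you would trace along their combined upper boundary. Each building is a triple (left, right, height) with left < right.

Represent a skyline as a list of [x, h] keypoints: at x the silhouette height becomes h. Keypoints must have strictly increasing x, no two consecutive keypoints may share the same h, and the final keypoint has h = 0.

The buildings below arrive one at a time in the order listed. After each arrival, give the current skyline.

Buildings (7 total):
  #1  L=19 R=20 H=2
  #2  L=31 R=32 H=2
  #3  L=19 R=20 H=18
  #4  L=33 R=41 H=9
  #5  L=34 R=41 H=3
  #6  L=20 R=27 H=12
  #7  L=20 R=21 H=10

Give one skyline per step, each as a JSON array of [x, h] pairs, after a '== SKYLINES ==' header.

== SKYLINES ==
[[19,2],[20,0]]
[[19,2],[20,0],[31,2],[32,0]]
[[19,18],[20,0],[31,2],[32,0]]
[[19,18],[20,0],[31,2],[32,0],[33,9],[41,0]]
[[19,18],[20,0],[31,2],[32,0],[33,9],[41,0]]
[[19,18],[20,12],[27,0],[31,2],[32,0],[33,9],[41,0]]
[[19,18],[20,12],[27,0],[31,2],[32,0],[33,9],[41,0]]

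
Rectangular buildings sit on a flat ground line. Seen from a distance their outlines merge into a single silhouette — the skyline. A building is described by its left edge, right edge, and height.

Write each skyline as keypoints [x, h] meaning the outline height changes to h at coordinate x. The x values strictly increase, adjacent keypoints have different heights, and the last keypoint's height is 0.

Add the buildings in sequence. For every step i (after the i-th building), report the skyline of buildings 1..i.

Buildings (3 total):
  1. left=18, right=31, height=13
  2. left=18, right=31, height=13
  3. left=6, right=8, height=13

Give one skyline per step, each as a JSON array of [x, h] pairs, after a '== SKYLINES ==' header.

== SKYLINES ==
[[18,13],[31,0]]
[[18,13],[31,0]]
[[6,13],[8,0],[18,13],[31,0]]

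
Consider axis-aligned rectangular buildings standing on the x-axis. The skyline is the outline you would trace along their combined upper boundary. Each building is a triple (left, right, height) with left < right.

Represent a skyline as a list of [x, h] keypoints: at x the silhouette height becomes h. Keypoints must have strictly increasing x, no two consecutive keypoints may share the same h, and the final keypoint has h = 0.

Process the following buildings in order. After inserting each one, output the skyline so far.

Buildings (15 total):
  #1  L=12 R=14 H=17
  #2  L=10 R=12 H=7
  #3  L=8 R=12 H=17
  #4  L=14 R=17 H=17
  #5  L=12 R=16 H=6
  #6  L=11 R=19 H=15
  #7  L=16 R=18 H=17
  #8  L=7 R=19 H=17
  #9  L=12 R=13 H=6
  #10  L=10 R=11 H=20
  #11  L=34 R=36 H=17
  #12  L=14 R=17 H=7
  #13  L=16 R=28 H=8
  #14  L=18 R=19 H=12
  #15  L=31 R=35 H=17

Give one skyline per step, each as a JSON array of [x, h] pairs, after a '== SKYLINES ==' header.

== SKYLINES ==
[[12,17],[14,0]]
[[10,7],[12,17],[14,0]]
[[8,17],[14,0]]
[[8,17],[17,0]]
[[8,17],[17,0]]
[[8,17],[17,15],[19,0]]
[[8,17],[18,15],[19,0]]
[[7,17],[19,0]]
[[7,17],[19,0]]
[[7,17],[10,20],[11,17],[19,0]]
[[7,17],[10,20],[11,17],[19,0],[34,17],[36,0]]
[[7,17],[10,20],[11,17],[19,0],[34,17],[36,0]]
[[7,17],[10,20],[11,17],[19,8],[28,0],[34,17],[36,0]]
[[7,17],[10,20],[11,17],[19,8],[28,0],[34,17],[36,0]]
[[7,17],[10,20],[11,17],[19,8],[28,0],[31,17],[36,0]]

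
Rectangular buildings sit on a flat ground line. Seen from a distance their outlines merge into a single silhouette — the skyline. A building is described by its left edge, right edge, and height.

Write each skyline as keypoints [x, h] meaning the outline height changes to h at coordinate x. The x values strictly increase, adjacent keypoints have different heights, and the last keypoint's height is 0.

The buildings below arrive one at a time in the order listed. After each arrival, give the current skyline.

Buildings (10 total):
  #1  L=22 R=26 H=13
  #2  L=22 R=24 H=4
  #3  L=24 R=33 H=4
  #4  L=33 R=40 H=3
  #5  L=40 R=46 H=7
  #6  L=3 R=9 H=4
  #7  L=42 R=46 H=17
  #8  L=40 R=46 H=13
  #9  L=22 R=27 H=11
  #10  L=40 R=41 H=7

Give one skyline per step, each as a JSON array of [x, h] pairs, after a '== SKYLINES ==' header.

== SKYLINES ==
[[22,13],[26,0]]
[[22,13],[26,0]]
[[22,13],[26,4],[33,0]]
[[22,13],[26,4],[33,3],[40,0]]
[[22,13],[26,4],[33,3],[40,7],[46,0]]
[[3,4],[9,0],[22,13],[26,4],[33,3],[40,7],[46,0]]
[[3,4],[9,0],[22,13],[26,4],[33,3],[40,7],[42,17],[46,0]]
[[3,4],[9,0],[22,13],[26,4],[33,3],[40,13],[42,17],[46,0]]
[[3,4],[9,0],[22,13],[26,11],[27,4],[33,3],[40,13],[42,17],[46,0]]
[[3,4],[9,0],[22,13],[26,11],[27,4],[33,3],[40,13],[42,17],[46,0]]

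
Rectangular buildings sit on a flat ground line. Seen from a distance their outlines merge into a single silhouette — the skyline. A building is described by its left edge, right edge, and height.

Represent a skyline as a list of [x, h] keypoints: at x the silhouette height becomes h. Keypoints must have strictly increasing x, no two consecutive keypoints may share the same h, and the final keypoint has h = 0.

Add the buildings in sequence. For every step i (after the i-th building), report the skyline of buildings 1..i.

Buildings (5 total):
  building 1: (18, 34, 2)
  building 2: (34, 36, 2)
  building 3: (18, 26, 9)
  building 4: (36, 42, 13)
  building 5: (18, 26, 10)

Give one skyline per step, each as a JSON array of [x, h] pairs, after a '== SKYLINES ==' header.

== SKYLINES ==
[[18,2],[34,0]]
[[18,2],[36,0]]
[[18,9],[26,2],[36,0]]
[[18,9],[26,2],[36,13],[42,0]]
[[18,10],[26,2],[36,13],[42,0]]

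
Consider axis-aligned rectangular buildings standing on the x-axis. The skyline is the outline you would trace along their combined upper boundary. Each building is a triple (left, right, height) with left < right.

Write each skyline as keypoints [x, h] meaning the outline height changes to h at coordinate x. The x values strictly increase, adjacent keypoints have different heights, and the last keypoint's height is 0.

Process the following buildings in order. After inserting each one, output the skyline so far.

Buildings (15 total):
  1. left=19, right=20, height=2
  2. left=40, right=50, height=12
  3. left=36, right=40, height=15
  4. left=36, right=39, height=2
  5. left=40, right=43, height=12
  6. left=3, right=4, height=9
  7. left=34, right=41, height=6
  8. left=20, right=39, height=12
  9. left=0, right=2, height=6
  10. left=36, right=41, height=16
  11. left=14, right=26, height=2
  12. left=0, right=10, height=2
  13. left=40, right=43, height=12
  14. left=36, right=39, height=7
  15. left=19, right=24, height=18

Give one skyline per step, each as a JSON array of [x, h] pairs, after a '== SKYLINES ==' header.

== SKYLINES ==
[[19,2],[20,0]]
[[19,2],[20,0],[40,12],[50,0]]
[[19,2],[20,0],[36,15],[40,12],[50,0]]
[[19,2],[20,0],[36,15],[40,12],[50,0]]
[[19,2],[20,0],[36,15],[40,12],[50,0]]
[[3,9],[4,0],[19,2],[20,0],[36,15],[40,12],[50,0]]
[[3,9],[4,0],[19,2],[20,0],[34,6],[36,15],[40,12],[50,0]]
[[3,9],[4,0],[19,2],[20,12],[36,15],[40,12],[50,0]]
[[0,6],[2,0],[3,9],[4,0],[19,2],[20,12],[36,15],[40,12],[50,0]]
[[0,6],[2,0],[3,9],[4,0],[19,2],[20,12],[36,16],[41,12],[50,0]]
[[0,6],[2,0],[3,9],[4,0],[14,2],[20,12],[36,16],[41,12],[50,0]]
[[0,6],[2,2],[3,9],[4,2],[10,0],[14,2],[20,12],[36,16],[41,12],[50,0]]
[[0,6],[2,2],[3,9],[4,2],[10,0],[14,2],[20,12],[36,16],[41,12],[50,0]]
[[0,6],[2,2],[3,9],[4,2],[10,0],[14,2],[20,12],[36,16],[41,12],[50,0]]
[[0,6],[2,2],[3,9],[4,2],[10,0],[14,2],[19,18],[24,12],[36,16],[41,12],[50,0]]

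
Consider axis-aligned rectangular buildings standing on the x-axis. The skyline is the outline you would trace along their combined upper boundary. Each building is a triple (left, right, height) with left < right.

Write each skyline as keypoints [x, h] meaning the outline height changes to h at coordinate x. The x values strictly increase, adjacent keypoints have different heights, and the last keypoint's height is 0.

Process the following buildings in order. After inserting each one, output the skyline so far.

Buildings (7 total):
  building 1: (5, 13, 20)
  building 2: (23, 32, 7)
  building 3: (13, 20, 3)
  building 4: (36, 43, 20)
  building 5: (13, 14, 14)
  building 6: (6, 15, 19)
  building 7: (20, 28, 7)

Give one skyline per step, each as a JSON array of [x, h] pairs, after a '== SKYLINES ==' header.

== SKYLINES ==
[[5,20],[13,0]]
[[5,20],[13,0],[23,7],[32,0]]
[[5,20],[13,3],[20,0],[23,7],[32,0]]
[[5,20],[13,3],[20,0],[23,7],[32,0],[36,20],[43,0]]
[[5,20],[13,14],[14,3],[20,0],[23,7],[32,0],[36,20],[43,0]]
[[5,20],[13,19],[15,3],[20,0],[23,7],[32,0],[36,20],[43,0]]
[[5,20],[13,19],[15,3],[20,7],[32,0],[36,20],[43,0]]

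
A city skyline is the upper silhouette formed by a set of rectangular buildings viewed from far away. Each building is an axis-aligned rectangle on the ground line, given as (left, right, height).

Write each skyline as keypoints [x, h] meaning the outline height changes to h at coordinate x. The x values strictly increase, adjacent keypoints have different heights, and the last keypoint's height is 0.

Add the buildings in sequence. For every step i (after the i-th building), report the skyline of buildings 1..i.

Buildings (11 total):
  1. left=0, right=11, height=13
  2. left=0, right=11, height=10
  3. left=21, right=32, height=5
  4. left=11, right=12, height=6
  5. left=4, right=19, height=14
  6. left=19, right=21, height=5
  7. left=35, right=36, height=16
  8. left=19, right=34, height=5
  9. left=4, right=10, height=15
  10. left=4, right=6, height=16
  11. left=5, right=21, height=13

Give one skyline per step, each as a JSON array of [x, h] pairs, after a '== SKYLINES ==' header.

== SKYLINES ==
[[0,13],[11,0]]
[[0,13],[11,0]]
[[0,13],[11,0],[21,5],[32,0]]
[[0,13],[11,6],[12,0],[21,5],[32,0]]
[[0,13],[4,14],[19,0],[21,5],[32,0]]
[[0,13],[4,14],[19,5],[32,0]]
[[0,13],[4,14],[19,5],[32,0],[35,16],[36,0]]
[[0,13],[4,14],[19,5],[34,0],[35,16],[36,0]]
[[0,13],[4,15],[10,14],[19,5],[34,0],[35,16],[36,0]]
[[0,13],[4,16],[6,15],[10,14],[19,5],[34,0],[35,16],[36,0]]
[[0,13],[4,16],[6,15],[10,14],[19,13],[21,5],[34,0],[35,16],[36,0]]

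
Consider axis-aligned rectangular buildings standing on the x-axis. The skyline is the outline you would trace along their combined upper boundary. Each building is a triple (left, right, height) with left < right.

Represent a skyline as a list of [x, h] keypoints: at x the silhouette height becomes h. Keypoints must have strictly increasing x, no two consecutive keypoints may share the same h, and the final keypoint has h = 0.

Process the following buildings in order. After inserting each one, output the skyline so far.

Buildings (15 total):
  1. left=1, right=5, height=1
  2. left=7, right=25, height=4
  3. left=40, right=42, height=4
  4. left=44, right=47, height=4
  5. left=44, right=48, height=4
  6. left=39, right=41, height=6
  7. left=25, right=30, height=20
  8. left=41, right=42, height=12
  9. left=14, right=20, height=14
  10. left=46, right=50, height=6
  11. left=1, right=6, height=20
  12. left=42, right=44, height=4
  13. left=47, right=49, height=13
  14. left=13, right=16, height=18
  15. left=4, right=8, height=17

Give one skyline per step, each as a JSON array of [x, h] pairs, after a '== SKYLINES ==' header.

== SKYLINES ==
[[1,1],[5,0]]
[[1,1],[5,0],[7,4],[25,0]]
[[1,1],[5,0],[7,4],[25,0],[40,4],[42,0]]
[[1,1],[5,0],[7,4],[25,0],[40,4],[42,0],[44,4],[47,0]]
[[1,1],[5,0],[7,4],[25,0],[40,4],[42,0],[44,4],[48,0]]
[[1,1],[5,0],[7,4],[25,0],[39,6],[41,4],[42,0],[44,4],[48,0]]
[[1,1],[5,0],[7,4],[25,20],[30,0],[39,6],[41,4],[42,0],[44,4],[48,0]]
[[1,1],[5,0],[7,4],[25,20],[30,0],[39,6],[41,12],[42,0],[44,4],[48,0]]
[[1,1],[5,0],[7,4],[14,14],[20,4],[25,20],[30,0],[39,6],[41,12],[42,0],[44,4],[48,0]]
[[1,1],[5,0],[7,4],[14,14],[20,4],[25,20],[30,0],[39,6],[41,12],[42,0],[44,4],[46,6],[50,0]]
[[1,20],[6,0],[7,4],[14,14],[20,4],[25,20],[30,0],[39,6],[41,12],[42,0],[44,4],[46,6],[50,0]]
[[1,20],[6,0],[7,4],[14,14],[20,4],[25,20],[30,0],[39,6],[41,12],[42,4],[46,6],[50,0]]
[[1,20],[6,0],[7,4],[14,14],[20,4],[25,20],[30,0],[39,6],[41,12],[42,4],[46,6],[47,13],[49,6],[50,0]]
[[1,20],[6,0],[7,4],[13,18],[16,14],[20,4],[25,20],[30,0],[39,6],[41,12],[42,4],[46,6],[47,13],[49,6],[50,0]]
[[1,20],[6,17],[8,4],[13,18],[16,14],[20,4],[25,20],[30,0],[39,6],[41,12],[42,4],[46,6],[47,13],[49,6],[50,0]]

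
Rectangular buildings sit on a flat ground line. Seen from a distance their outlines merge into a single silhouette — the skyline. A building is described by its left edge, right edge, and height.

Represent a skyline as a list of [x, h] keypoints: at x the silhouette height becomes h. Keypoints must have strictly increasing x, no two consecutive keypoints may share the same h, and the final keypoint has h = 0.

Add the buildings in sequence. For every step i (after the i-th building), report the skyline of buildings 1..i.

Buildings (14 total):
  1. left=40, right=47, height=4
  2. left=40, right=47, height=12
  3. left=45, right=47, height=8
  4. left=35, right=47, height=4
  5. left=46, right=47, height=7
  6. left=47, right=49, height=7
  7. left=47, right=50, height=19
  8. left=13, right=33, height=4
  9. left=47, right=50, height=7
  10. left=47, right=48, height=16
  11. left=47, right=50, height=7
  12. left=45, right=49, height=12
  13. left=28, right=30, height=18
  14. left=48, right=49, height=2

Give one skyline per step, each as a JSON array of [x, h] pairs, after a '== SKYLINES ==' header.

== SKYLINES ==
[[40,4],[47,0]]
[[40,12],[47,0]]
[[40,12],[47,0]]
[[35,4],[40,12],[47,0]]
[[35,4],[40,12],[47,0]]
[[35,4],[40,12],[47,7],[49,0]]
[[35,4],[40,12],[47,19],[50,0]]
[[13,4],[33,0],[35,4],[40,12],[47,19],[50,0]]
[[13,4],[33,0],[35,4],[40,12],[47,19],[50,0]]
[[13,4],[33,0],[35,4],[40,12],[47,19],[50,0]]
[[13,4],[33,0],[35,4],[40,12],[47,19],[50,0]]
[[13,4],[33,0],[35,4],[40,12],[47,19],[50,0]]
[[13,4],[28,18],[30,4],[33,0],[35,4],[40,12],[47,19],[50,0]]
[[13,4],[28,18],[30,4],[33,0],[35,4],[40,12],[47,19],[50,0]]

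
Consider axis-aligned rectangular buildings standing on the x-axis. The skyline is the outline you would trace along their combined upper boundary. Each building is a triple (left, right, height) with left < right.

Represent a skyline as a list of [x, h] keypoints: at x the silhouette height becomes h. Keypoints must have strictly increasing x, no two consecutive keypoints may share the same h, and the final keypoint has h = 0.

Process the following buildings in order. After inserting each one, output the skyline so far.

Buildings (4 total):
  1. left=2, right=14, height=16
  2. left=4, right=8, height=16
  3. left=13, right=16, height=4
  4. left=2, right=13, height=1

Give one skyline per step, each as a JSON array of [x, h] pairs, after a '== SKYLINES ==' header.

== SKYLINES ==
[[2,16],[14,0]]
[[2,16],[14,0]]
[[2,16],[14,4],[16,0]]
[[2,16],[14,4],[16,0]]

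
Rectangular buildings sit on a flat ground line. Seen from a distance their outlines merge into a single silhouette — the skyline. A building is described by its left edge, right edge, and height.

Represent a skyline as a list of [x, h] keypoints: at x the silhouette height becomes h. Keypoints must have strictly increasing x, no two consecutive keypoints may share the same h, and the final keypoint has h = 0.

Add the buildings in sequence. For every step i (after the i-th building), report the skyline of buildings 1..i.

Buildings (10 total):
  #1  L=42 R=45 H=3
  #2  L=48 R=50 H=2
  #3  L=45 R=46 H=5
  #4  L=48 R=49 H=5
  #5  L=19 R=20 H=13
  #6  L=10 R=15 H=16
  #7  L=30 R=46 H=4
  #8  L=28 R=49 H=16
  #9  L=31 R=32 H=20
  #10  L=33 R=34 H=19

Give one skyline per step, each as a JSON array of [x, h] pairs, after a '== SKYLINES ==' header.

== SKYLINES ==
[[42,3],[45,0]]
[[42,3],[45,0],[48,2],[50,0]]
[[42,3],[45,5],[46,0],[48,2],[50,0]]
[[42,3],[45,5],[46,0],[48,5],[49,2],[50,0]]
[[19,13],[20,0],[42,3],[45,5],[46,0],[48,5],[49,2],[50,0]]
[[10,16],[15,0],[19,13],[20,0],[42,3],[45,5],[46,0],[48,5],[49,2],[50,0]]
[[10,16],[15,0],[19,13],[20,0],[30,4],[45,5],[46,0],[48,5],[49,2],[50,0]]
[[10,16],[15,0],[19,13],[20,0],[28,16],[49,2],[50,0]]
[[10,16],[15,0],[19,13],[20,0],[28,16],[31,20],[32,16],[49,2],[50,0]]
[[10,16],[15,0],[19,13],[20,0],[28,16],[31,20],[32,16],[33,19],[34,16],[49,2],[50,0]]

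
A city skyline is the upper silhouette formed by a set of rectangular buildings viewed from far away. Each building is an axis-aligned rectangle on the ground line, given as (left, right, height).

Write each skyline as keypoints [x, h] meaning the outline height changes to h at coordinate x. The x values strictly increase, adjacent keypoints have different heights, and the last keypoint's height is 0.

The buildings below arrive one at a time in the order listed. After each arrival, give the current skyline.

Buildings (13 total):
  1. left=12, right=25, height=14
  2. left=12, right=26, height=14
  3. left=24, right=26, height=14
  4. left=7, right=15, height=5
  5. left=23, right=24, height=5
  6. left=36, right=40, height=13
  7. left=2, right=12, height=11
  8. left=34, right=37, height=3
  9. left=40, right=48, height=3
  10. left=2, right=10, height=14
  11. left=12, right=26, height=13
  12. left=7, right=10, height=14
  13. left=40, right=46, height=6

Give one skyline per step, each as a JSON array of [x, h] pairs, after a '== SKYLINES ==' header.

== SKYLINES ==
[[12,14],[25,0]]
[[12,14],[26,0]]
[[12,14],[26,0]]
[[7,5],[12,14],[26,0]]
[[7,5],[12,14],[26,0]]
[[7,5],[12,14],[26,0],[36,13],[40,0]]
[[2,11],[12,14],[26,0],[36,13],[40,0]]
[[2,11],[12,14],[26,0],[34,3],[36,13],[40,0]]
[[2,11],[12,14],[26,0],[34,3],[36,13],[40,3],[48,0]]
[[2,14],[10,11],[12,14],[26,0],[34,3],[36,13],[40,3],[48,0]]
[[2,14],[10,11],[12,14],[26,0],[34,3],[36,13],[40,3],[48,0]]
[[2,14],[10,11],[12,14],[26,0],[34,3],[36,13],[40,3],[48,0]]
[[2,14],[10,11],[12,14],[26,0],[34,3],[36,13],[40,6],[46,3],[48,0]]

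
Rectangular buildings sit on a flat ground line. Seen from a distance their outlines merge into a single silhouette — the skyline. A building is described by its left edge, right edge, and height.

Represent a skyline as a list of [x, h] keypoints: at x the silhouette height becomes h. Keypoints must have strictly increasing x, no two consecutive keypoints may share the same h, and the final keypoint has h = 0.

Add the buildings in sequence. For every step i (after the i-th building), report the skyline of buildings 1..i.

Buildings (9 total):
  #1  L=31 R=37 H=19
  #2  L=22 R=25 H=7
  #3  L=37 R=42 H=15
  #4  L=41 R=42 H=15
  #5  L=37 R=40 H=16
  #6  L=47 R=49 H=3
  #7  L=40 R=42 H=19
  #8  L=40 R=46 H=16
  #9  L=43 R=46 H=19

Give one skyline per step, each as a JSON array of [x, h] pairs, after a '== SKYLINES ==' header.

== SKYLINES ==
[[31,19],[37,0]]
[[22,7],[25,0],[31,19],[37,0]]
[[22,7],[25,0],[31,19],[37,15],[42,0]]
[[22,7],[25,0],[31,19],[37,15],[42,0]]
[[22,7],[25,0],[31,19],[37,16],[40,15],[42,0]]
[[22,7],[25,0],[31,19],[37,16],[40,15],[42,0],[47,3],[49,0]]
[[22,7],[25,0],[31,19],[37,16],[40,19],[42,0],[47,3],[49,0]]
[[22,7],[25,0],[31,19],[37,16],[40,19],[42,16],[46,0],[47,3],[49,0]]
[[22,7],[25,0],[31,19],[37,16],[40,19],[42,16],[43,19],[46,0],[47,3],[49,0]]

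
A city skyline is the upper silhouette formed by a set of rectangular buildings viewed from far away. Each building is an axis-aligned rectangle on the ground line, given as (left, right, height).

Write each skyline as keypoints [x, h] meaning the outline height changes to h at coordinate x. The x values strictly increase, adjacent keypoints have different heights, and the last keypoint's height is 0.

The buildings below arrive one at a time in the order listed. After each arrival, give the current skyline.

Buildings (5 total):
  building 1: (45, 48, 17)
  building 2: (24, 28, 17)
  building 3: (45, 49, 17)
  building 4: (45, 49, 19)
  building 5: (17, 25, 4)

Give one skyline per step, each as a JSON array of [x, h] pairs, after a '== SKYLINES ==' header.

== SKYLINES ==
[[45,17],[48,0]]
[[24,17],[28,0],[45,17],[48,0]]
[[24,17],[28,0],[45,17],[49,0]]
[[24,17],[28,0],[45,19],[49,0]]
[[17,4],[24,17],[28,0],[45,19],[49,0]]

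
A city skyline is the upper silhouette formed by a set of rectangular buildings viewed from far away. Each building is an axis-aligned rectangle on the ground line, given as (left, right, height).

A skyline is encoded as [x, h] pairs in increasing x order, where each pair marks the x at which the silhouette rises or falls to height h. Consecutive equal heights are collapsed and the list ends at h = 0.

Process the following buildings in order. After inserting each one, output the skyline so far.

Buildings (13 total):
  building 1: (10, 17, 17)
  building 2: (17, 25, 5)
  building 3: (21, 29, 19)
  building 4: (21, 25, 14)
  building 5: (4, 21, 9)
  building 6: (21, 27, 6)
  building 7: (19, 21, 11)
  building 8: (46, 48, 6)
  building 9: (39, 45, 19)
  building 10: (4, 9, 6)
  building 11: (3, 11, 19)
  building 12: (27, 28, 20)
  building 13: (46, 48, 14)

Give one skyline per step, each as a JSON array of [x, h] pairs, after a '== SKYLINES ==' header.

== SKYLINES ==
[[10,17],[17,0]]
[[10,17],[17,5],[25,0]]
[[10,17],[17,5],[21,19],[29,0]]
[[10,17],[17,5],[21,19],[29,0]]
[[4,9],[10,17],[17,9],[21,19],[29,0]]
[[4,9],[10,17],[17,9],[21,19],[29,0]]
[[4,9],[10,17],[17,9],[19,11],[21,19],[29,0]]
[[4,9],[10,17],[17,9],[19,11],[21,19],[29,0],[46,6],[48,0]]
[[4,9],[10,17],[17,9],[19,11],[21,19],[29,0],[39,19],[45,0],[46,6],[48,0]]
[[4,9],[10,17],[17,9],[19,11],[21,19],[29,0],[39,19],[45,0],[46,6],[48,0]]
[[3,19],[11,17],[17,9],[19,11],[21,19],[29,0],[39,19],[45,0],[46,6],[48,0]]
[[3,19],[11,17],[17,9],[19,11],[21,19],[27,20],[28,19],[29,0],[39,19],[45,0],[46,6],[48,0]]
[[3,19],[11,17],[17,9],[19,11],[21,19],[27,20],[28,19],[29,0],[39,19],[45,0],[46,14],[48,0]]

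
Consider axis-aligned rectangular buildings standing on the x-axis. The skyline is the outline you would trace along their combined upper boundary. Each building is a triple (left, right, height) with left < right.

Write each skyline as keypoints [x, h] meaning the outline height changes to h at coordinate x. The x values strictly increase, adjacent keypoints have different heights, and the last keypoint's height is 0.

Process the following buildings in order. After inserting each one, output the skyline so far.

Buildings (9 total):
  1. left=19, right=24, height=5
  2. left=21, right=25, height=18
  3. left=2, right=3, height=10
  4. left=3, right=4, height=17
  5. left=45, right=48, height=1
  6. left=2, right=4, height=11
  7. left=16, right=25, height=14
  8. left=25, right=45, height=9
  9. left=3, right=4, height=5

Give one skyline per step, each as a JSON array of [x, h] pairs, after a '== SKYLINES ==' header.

== SKYLINES ==
[[19,5],[24,0]]
[[19,5],[21,18],[25,0]]
[[2,10],[3,0],[19,5],[21,18],[25,0]]
[[2,10],[3,17],[4,0],[19,5],[21,18],[25,0]]
[[2,10],[3,17],[4,0],[19,5],[21,18],[25,0],[45,1],[48,0]]
[[2,11],[3,17],[4,0],[19,5],[21,18],[25,0],[45,1],[48,0]]
[[2,11],[3,17],[4,0],[16,14],[21,18],[25,0],[45,1],[48,0]]
[[2,11],[3,17],[4,0],[16,14],[21,18],[25,9],[45,1],[48,0]]
[[2,11],[3,17],[4,0],[16,14],[21,18],[25,9],[45,1],[48,0]]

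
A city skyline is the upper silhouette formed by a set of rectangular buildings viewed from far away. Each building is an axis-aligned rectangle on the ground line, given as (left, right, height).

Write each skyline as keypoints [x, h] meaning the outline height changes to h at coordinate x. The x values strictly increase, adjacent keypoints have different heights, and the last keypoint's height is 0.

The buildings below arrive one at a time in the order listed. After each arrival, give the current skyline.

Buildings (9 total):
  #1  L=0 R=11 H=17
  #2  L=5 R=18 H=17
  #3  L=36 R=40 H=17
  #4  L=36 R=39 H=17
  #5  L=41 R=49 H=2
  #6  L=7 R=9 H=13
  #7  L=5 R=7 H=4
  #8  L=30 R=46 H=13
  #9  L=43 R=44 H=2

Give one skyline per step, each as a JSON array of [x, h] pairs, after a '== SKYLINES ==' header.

== SKYLINES ==
[[0,17],[11,0]]
[[0,17],[18,0]]
[[0,17],[18,0],[36,17],[40,0]]
[[0,17],[18,0],[36,17],[40,0]]
[[0,17],[18,0],[36,17],[40,0],[41,2],[49,0]]
[[0,17],[18,0],[36,17],[40,0],[41,2],[49,0]]
[[0,17],[18,0],[36,17],[40,0],[41,2],[49,0]]
[[0,17],[18,0],[30,13],[36,17],[40,13],[46,2],[49,0]]
[[0,17],[18,0],[30,13],[36,17],[40,13],[46,2],[49,0]]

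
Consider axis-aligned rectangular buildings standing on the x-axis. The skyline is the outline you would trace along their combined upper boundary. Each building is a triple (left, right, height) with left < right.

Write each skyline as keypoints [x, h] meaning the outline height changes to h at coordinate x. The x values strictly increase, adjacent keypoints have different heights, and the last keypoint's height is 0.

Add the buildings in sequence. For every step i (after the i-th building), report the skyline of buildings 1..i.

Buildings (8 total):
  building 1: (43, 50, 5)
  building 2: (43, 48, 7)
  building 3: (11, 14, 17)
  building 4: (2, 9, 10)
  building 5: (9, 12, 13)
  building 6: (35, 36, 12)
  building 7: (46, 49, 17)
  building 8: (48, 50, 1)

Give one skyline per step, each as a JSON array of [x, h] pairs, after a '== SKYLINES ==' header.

== SKYLINES ==
[[43,5],[50,0]]
[[43,7],[48,5],[50,0]]
[[11,17],[14,0],[43,7],[48,5],[50,0]]
[[2,10],[9,0],[11,17],[14,0],[43,7],[48,5],[50,0]]
[[2,10],[9,13],[11,17],[14,0],[43,7],[48,5],[50,0]]
[[2,10],[9,13],[11,17],[14,0],[35,12],[36,0],[43,7],[48,5],[50,0]]
[[2,10],[9,13],[11,17],[14,0],[35,12],[36,0],[43,7],[46,17],[49,5],[50,0]]
[[2,10],[9,13],[11,17],[14,0],[35,12],[36,0],[43,7],[46,17],[49,5],[50,0]]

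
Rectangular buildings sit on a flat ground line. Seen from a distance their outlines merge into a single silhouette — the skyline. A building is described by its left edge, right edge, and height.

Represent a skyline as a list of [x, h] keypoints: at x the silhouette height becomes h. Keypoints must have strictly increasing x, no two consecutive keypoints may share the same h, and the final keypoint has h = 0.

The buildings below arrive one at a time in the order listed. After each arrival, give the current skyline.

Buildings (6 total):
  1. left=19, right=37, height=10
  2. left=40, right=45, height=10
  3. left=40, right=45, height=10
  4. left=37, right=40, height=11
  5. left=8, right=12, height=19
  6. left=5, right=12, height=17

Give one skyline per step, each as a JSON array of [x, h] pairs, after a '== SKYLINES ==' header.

== SKYLINES ==
[[19,10],[37,0]]
[[19,10],[37,0],[40,10],[45,0]]
[[19,10],[37,0],[40,10],[45,0]]
[[19,10],[37,11],[40,10],[45,0]]
[[8,19],[12,0],[19,10],[37,11],[40,10],[45,0]]
[[5,17],[8,19],[12,0],[19,10],[37,11],[40,10],[45,0]]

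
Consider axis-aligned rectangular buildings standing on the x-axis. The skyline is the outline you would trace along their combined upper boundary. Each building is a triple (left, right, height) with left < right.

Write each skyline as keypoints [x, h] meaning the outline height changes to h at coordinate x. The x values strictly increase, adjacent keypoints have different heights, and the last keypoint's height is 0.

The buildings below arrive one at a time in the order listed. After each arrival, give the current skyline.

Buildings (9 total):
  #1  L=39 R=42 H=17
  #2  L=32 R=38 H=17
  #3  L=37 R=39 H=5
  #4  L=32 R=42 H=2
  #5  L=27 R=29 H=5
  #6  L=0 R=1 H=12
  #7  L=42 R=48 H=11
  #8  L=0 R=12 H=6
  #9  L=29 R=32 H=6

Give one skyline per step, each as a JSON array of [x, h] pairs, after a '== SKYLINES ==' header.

== SKYLINES ==
[[39,17],[42,0]]
[[32,17],[38,0],[39,17],[42,0]]
[[32,17],[38,5],[39,17],[42,0]]
[[32,17],[38,5],[39,17],[42,0]]
[[27,5],[29,0],[32,17],[38,5],[39,17],[42,0]]
[[0,12],[1,0],[27,5],[29,0],[32,17],[38,5],[39,17],[42,0]]
[[0,12],[1,0],[27,5],[29,0],[32,17],[38,5],[39,17],[42,11],[48,0]]
[[0,12],[1,6],[12,0],[27,5],[29,0],[32,17],[38,5],[39,17],[42,11],[48,0]]
[[0,12],[1,6],[12,0],[27,5],[29,6],[32,17],[38,5],[39,17],[42,11],[48,0]]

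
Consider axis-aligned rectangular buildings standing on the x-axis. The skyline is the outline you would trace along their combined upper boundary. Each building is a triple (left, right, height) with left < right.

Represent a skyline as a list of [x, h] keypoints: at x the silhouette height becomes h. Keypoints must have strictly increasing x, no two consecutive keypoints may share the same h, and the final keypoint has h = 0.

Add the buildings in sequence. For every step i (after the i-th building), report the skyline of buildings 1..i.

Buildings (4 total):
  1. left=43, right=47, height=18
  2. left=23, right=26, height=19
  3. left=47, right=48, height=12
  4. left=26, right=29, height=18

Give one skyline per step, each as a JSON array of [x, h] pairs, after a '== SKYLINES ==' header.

== SKYLINES ==
[[43,18],[47,0]]
[[23,19],[26,0],[43,18],[47,0]]
[[23,19],[26,0],[43,18],[47,12],[48,0]]
[[23,19],[26,18],[29,0],[43,18],[47,12],[48,0]]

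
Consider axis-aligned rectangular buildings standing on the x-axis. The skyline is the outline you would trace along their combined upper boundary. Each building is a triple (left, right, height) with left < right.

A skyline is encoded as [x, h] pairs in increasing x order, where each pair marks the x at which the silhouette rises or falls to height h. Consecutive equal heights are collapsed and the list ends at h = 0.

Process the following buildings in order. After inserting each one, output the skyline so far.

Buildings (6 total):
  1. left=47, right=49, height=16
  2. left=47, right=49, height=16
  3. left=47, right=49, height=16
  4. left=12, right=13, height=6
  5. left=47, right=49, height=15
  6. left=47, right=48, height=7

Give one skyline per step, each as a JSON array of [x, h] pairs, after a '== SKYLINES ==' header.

== SKYLINES ==
[[47,16],[49,0]]
[[47,16],[49,0]]
[[47,16],[49,0]]
[[12,6],[13,0],[47,16],[49,0]]
[[12,6],[13,0],[47,16],[49,0]]
[[12,6],[13,0],[47,16],[49,0]]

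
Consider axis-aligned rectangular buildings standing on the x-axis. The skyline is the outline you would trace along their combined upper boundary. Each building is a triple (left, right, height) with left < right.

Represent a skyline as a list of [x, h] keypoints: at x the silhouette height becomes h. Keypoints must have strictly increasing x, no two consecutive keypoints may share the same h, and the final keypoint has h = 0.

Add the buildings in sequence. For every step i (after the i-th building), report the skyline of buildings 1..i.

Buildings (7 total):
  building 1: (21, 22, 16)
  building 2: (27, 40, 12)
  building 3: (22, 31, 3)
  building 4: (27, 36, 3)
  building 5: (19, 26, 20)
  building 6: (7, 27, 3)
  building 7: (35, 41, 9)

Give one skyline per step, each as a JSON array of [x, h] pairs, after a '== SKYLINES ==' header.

== SKYLINES ==
[[21,16],[22,0]]
[[21,16],[22,0],[27,12],[40,0]]
[[21,16],[22,3],[27,12],[40,0]]
[[21,16],[22,3],[27,12],[40,0]]
[[19,20],[26,3],[27,12],[40,0]]
[[7,3],[19,20],[26,3],[27,12],[40,0]]
[[7,3],[19,20],[26,3],[27,12],[40,9],[41,0]]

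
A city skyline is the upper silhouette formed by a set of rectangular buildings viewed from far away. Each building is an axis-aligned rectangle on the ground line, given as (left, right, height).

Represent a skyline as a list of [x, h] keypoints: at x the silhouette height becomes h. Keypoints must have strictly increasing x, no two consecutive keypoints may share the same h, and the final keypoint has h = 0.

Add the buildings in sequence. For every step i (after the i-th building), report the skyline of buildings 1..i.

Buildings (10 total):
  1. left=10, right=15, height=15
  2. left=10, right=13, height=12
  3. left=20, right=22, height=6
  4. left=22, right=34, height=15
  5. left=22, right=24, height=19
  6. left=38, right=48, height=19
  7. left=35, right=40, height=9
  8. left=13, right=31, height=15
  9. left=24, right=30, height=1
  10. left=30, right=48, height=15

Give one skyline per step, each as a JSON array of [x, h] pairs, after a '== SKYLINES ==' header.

== SKYLINES ==
[[10,15],[15,0]]
[[10,15],[15,0]]
[[10,15],[15,0],[20,6],[22,0]]
[[10,15],[15,0],[20,6],[22,15],[34,0]]
[[10,15],[15,0],[20,6],[22,19],[24,15],[34,0]]
[[10,15],[15,0],[20,6],[22,19],[24,15],[34,0],[38,19],[48,0]]
[[10,15],[15,0],[20,6],[22,19],[24,15],[34,0],[35,9],[38,19],[48,0]]
[[10,15],[22,19],[24,15],[34,0],[35,9],[38,19],[48,0]]
[[10,15],[22,19],[24,15],[34,0],[35,9],[38,19],[48,0]]
[[10,15],[22,19],[24,15],[38,19],[48,0]]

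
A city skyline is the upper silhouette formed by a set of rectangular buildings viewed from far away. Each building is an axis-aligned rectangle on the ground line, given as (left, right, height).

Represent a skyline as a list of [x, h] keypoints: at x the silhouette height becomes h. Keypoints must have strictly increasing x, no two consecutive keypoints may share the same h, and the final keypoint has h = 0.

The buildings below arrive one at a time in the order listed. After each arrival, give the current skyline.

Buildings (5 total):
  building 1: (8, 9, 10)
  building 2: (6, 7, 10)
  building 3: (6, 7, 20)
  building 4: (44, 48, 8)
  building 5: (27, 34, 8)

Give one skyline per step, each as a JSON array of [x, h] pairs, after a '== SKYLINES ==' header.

== SKYLINES ==
[[8,10],[9,0]]
[[6,10],[7,0],[8,10],[9,0]]
[[6,20],[7,0],[8,10],[9,0]]
[[6,20],[7,0],[8,10],[9,0],[44,8],[48,0]]
[[6,20],[7,0],[8,10],[9,0],[27,8],[34,0],[44,8],[48,0]]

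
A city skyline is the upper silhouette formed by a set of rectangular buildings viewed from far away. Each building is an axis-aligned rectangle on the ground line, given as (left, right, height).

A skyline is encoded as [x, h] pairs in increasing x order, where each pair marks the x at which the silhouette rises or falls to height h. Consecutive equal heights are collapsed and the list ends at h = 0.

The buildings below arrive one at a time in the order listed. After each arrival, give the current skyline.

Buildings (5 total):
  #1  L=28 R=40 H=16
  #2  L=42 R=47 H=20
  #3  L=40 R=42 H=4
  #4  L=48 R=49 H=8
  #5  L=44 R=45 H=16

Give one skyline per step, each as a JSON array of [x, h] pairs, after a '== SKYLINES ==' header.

== SKYLINES ==
[[28,16],[40,0]]
[[28,16],[40,0],[42,20],[47,0]]
[[28,16],[40,4],[42,20],[47,0]]
[[28,16],[40,4],[42,20],[47,0],[48,8],[49,0]]
[[28,16],[40,4],[42,20],[47,0],[48,8],[49,0]]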